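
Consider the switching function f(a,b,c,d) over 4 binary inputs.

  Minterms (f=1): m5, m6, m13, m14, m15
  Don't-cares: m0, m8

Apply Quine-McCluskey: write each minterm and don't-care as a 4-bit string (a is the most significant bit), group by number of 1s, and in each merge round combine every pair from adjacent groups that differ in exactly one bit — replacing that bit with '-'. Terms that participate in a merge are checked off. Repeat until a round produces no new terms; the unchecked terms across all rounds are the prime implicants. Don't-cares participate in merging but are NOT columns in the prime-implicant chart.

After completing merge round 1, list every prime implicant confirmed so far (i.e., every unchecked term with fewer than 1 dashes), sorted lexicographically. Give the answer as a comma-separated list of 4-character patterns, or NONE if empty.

size-2^0 implicants → 0000(✓)  0101(✓)  0110(✓)  1000(✓)  1101(✓)  1110(✓)  1111(✓)
size-2^1 implicants → -000  -101  -110  11-1  111-
Unchecked terms (primes): -000, -101, -110, 11-1, 111-

NONE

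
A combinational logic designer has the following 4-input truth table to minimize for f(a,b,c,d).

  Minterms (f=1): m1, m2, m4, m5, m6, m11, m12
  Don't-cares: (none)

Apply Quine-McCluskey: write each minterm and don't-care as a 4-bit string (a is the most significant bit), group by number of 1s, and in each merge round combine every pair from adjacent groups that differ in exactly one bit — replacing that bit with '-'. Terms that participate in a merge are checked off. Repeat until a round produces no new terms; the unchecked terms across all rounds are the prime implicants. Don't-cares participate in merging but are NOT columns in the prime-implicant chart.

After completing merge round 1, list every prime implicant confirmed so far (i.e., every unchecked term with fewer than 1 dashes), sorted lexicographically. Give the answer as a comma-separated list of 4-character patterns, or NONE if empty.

1011

Round 0: 0001✓ 0010✓ 0100✓ 0101✓ 0110✓ 1011 1100✓
Round 1: -100 0-01 0-10 01-0 010-
PIs = {-100, 0-01, 0-10, 01-0, 010-, 1011}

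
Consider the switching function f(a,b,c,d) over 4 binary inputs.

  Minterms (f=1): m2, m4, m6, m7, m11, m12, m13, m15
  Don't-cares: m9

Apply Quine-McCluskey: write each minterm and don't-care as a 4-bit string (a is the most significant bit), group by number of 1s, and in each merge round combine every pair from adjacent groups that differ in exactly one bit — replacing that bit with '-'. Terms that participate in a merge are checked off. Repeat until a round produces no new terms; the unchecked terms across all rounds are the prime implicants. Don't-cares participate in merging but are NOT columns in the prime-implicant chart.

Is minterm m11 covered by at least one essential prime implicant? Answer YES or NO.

Round 0: 0010✓ 0100✓ 0110✓ 0111✓ 1001✓ 1011✓ 1100✓ 1101✓ 1111✓
Round 1: -100 -111 0-10 01-0 011- 1-01✓ 1-11✓ 10-1✓ 11-1✓ 110-
Round 2: 1--1
PIs = {-100, -111, 0-10, 01-0, 011-, 1--1, 110-}
Coverage chart:
  m2: 0-10 ←essential
  m4: -100,01-0
  m6: 0-10,01-0,011-
  m7: -111,011-
  m11: 1--1 ←essential
  m12: -100,110-
  m13: 1--1,110-
  m15: -111,1--1
Essential: 0-10, 1--1

YES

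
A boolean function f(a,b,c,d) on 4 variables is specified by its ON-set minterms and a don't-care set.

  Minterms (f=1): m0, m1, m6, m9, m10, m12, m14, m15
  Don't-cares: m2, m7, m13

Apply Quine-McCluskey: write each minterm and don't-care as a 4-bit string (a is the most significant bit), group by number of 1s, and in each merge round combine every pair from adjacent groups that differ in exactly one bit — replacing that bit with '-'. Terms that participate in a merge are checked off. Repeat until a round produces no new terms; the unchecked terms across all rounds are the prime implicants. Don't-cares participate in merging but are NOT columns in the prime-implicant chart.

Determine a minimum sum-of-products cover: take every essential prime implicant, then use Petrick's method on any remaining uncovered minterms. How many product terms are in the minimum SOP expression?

size-2^0 implicants → 0000(✓)  0001(✓)  0010(✓)  0110(✓)  0111(✓)  1001(✓)  1010(✓)  1100(✓)  1101(✓)  1110(✓)  1111(✓)
size-2^1 implicants → -001  -010(✓)  -110(✓)  -111(✓)  0-10(✓)  00-0  000-  011-(✓)  1-01  1-10(✓)  11-0(✓)  11-1(✓)  110-(✓)  111-(✓)
size-2^2 implicants → --10  -11-  11--
Unchecked terms (primes): --10, -001, -11-, 00-0, 000-, 1-01, 11--
Minterm coverage:
  m0 ⊆ 00-0,000-
  m1 ⊆ -001,000-
  m6 ⊆ --10,-11-
  m9 ⊆ -001,1-01
  m10 ⊆ --10 [E]
  m12 ⊆ 11-- [E]
  m14 ⊆ --10,-11-,11--
  m15 ⊆ -11-,11--
E = {--10, 11--}
Petrick residual → -001, 00-0
Cover = cd' + b'c'd + a'b'd' + ab  |cover|=4

4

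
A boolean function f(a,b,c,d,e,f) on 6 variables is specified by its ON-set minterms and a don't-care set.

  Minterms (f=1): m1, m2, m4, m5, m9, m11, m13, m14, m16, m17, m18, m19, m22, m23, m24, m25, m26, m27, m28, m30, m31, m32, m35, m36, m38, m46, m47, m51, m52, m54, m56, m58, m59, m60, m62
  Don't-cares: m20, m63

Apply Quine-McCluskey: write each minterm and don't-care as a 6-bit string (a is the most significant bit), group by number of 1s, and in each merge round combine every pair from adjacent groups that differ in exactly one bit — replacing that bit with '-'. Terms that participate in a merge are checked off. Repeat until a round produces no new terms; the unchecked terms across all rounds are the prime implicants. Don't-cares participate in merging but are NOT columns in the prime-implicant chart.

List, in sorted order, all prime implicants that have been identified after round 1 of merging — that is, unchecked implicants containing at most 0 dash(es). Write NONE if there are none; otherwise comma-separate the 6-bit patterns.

size-2^0 implicants → 000001(✓)  000010(✓)  000100(✓)  000101(✓)  001001(✓)  001011(✓)  001101(✓)  001110(✓)  010000(✓)  010001(✓)  010010(✓)  010011(✓)  010100(✓)  010110(✓)  010111(✓)  011000(✓)  011001(✓)  011010(✓)  011011(✓)  011100(✓)  011110(✓)  011111(✓)  100000(✓)  100011(✓)  100100(✓)  100110(✓)  101110(✓)  101111(✓)  110011(✓)  110100(✓)  110110(✓)  111000(✓)  111010(✓)  111011(✓)  111100(✓)  111110(✓)  111111(✓)
size-2^1 implicants → -00100(✓)  -01110(✓)  -10011(✓)  -10100(✓)  -10110(✓)  -11000(✓)  -11010(✓)  -11011(✓)  -11100(✓)  -11110(✓)  -11111(✓)  0-0001(✓)  0-0010  0-0100(✓)  0-1001(✓)  0-1011(✓)  0-1110(✓)  00-001(✓)  00-101(✓)  000-01(✓)  00010-  001-01(✓)  0010-1(✓)  01-000(✓)  01-001(✓)  01-010(✓)  01-011(✓)  01-100(✓)  01-110(✓)  01-111(✓)  010-00(✓)  010-10(✓)  010-11(✓)  0100-0(✓)  0100-1(✓)  01000-(✓)  01001-(✓)  0101-0(✓)  01011-(✓)  011-00(✓)  011-10(✓)  011-11(✓)  0110-0(✓)  0110-1(✓)  01100-(✓)  01101-(✓)  0111-0(✓)  01111-(✓)  1-0011  1-0100(✓)  1-0110(✓)  1-1110(✓)  1-1111(✓)  10-110(✓)  100-00  1001-0(✓)  10111-(✓)  11-011(✓)  11-100(✓)  11-110(✓)  1101-0(✓)  111-00(✓)  111-10(✓)  111-11(✓)  1110-0(✓)  11101-(✓)  1111-0(✓)  11111-(✓)
size-2^2 implicants → --0100  --1110  -1-011  -1-100(✓)  -1-110(✓)  -101-0(✓)  -11-00(✓)  -11-10(✓)  -11-11(✓)  -110-0(✓)  -1101-(✓)  -111-0(✓)  -1111-(✓)  0--001  0-10-1  00--01  01--00(✓)  01--10(✓)  01--11(✓)  01-0-0(✓)  01-0-1(✓)  01-00-(✓)  01-01-(✓)  01-1-0(✓)  01-11-(✓)  010--0(✓)  010-1-(✓)  0100--(✓)  011--0(✓)  011-1-(✓)  0110--(✓)  1--110  1-01-0  1-111-  11-1-0(✓)  111--0(✓)  111-1-(✓)
size-2^3 implicants → -1-1-0  -11--0  -11-1-  01---0  01--1-  01-0--
Unchecked terms (primes): --0100, --1110, -1-011, -1-1-0, -11--0, -11-1-, 0--001, 0-0010, 0-10-1, 00--01, 00010-, 01---0, 01--1-, 01-0--, 1--110, 1-0011, 1-01-0, 1-111-, 100-00

NONE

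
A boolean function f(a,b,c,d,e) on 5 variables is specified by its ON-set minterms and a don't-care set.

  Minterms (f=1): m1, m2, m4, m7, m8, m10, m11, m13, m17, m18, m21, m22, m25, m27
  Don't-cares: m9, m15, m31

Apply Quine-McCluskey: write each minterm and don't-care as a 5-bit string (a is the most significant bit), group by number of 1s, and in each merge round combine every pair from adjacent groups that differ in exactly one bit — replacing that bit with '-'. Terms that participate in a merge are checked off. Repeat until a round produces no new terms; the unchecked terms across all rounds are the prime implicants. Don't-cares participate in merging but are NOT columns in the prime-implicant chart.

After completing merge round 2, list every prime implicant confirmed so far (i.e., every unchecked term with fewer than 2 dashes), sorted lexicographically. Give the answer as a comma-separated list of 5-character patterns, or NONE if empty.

-0010, 0-010, 0-111, 00100, 10-01, 10-10

size-2^0 implicants → 00001(✓)  00010(✓)  00100  00111(✓)  01000(✓)  01001(✓)  01010(✓)  01011(✓)  01101(✓)  01111(✓)  10001(✓)  10010(✓)  10101(✓)  10110(✓)  11001(✓)  11011(✓)  11111(✓)
size-2^1 implicants → -0001(✓)  -0010  -1001(✓)  -1011(✓)  -1111(✓)  0-001(✓)  0-010  0-111  01-01(✓)  01-11(✓)  010-0(✓)  010-1(✓)  0100-(✓)  0101-(✓)  011-1(✓)  1-001(✓)  10-01  10-10  11-11(✓)  110-1(✓)
size-2^2 implicants → --001  -1-11  -10-1  01--1  010--
Unchecked terms (primes): --001, -0010, -1-11, -10-1, 0-010, 0-111, 00100, 01--1, 010--, 10-01, 10-10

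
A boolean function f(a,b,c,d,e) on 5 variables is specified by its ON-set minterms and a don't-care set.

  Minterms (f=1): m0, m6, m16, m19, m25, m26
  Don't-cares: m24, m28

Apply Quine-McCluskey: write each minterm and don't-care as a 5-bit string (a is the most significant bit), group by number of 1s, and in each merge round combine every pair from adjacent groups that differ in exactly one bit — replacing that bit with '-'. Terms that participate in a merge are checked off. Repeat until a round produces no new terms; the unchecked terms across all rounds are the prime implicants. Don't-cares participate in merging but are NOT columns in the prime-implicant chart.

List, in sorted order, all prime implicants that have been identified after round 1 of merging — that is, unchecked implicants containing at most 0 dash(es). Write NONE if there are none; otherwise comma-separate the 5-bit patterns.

00110, 10011

Round 0: 00000✓ 00110 10000✓ 10011 11000✓ 11001✓ 11010✓ 11100✓
Round 1: -0000 1-000 11-00 110-0 1100-
PIs = {-0000, 00110, 1-000, 10011, 11-00, 110-0, 1100-}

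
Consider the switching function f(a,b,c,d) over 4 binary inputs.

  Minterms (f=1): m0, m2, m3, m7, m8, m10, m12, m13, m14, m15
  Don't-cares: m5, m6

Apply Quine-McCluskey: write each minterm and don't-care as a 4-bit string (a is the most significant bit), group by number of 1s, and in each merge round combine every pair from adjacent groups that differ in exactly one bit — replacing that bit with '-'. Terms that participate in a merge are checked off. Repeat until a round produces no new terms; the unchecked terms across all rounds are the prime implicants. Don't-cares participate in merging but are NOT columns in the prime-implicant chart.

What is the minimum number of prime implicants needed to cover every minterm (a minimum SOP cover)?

3

size-2^0 implicants → 0000(✓)  0010(✓)  0011(✓)  0101(✓)  0110(✓)  0111(✓)  1000(✓)  1010(✓)  1100(✓)  1101(✓)  1110(✓)  1111(✓)
size-2^1 implicants → -000(✓)  -010(✓)  -101(✓)  -110(✓)  -111(✓)  0-10(✓)  0-11(✓)  00-0(✓)  001-(✓)  01-1(✓)  011-(✓)  1-00(✓)  1-10(✓)  10-0(✓)  11-0(✓)  11-1(✓)  110-(✓)  111-(✓)
size-2^2 implicants → --10  -0-0  -1-1  -11-  0-1-  1--0  11--
Unchecked terms (primes): --10, -0-0, -1-1, -11-, 0-1-, 1--0, 11--
Minterm coverage:
  m0 ⊆ -0-0 [E]
  m2 ⊆ --10,-0-0,0-1-
  m3 ⊆ 0-1- [E]
  m7 ⊆ -1-1,-11-,0-1-
  m8 ⊆ -0-0,1--0
  m10 ⊆ --10,-0-0,1--0
  m12 ⊆ 1--0,11--
  m13 ⊆ -1-1,11--
  m14 ⊆ --10,-11-,1--0,11--
  m15 ⊆ -1-1,-11-,11--
E = {-0-0, 0-1-}
Petrick residual → 11--
Cover = b'd' + a'c + ab  |cover|=3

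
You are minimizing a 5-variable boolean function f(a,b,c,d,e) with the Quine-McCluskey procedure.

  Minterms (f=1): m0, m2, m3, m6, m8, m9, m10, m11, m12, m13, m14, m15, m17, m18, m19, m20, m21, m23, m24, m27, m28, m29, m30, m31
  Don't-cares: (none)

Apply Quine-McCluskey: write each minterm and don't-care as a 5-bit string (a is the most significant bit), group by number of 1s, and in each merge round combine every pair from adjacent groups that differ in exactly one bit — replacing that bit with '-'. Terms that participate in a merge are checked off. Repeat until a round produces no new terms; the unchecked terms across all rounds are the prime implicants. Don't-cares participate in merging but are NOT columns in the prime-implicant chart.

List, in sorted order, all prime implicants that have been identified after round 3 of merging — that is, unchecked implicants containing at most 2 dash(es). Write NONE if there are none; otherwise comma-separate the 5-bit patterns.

Round 0: 00000✓ 00010✓ 00011✓ 00110✓ 01000✓ 01001✓ 01010✓ 01011✓ 01100✓ 01101✓ 01110✓ 01111✓ 10001✓ 10010✓ 10011✓ 10100✓ 10101✓ 10111✓ 11000✓ 11011✓ 11100✓ 11101✓ 11110✓ 11111✓
Round 1: -0010✓ -0011✓ -1000✓ -1011✓ -1100✓ -1101✓ -1110✓ -1111✓ 0-000✓ 0-010✓ 0-011✓ 0-110✓ 00-10✓ 000-0✓ 0001-✓ 01-00✓ 01-01✓ 01-10✓ 01-11✓ 010-0✓ 010-1✓ 0100-✓ 0101-✓ 011-0✓ 011-1✓ 0110-✓ 0111-✓ 1-011✓ 1-100✓ 1-101✓ 1-111✓ 10-01✓ 10-11✓ 100-1✓ 1001-✓ 101-1✓ 1010-✓ 11-00✓ 11-11✓ 111-0✓ 111-1✓ 1110-✓ 1111-✓
Round 2: --011 -001- -1-00 -1-11 -11-0✓ -11-1✓ -110-✓ -111-✓ 0--10 0-0-0 0-01- 01--0✓ 01--1✓ 01-0-✓ 01-1-✓ 010--✓ 011--✓ 1--11 1-1-1 1-10- 10--1 111--✓
Round 3: -11-- 01---
PIs = {--011, -001-, -1-00, -1-11, -11--, 0--10, 0-0-0, 0-01-, 01---, 1--11, 1-1-1, 1-10-, 10--1}

--011, -001-, -1-00, -1-11, 0--10, 0-0-0, 0-01-, 1--11, 1-1-1, 1-10-, 10--1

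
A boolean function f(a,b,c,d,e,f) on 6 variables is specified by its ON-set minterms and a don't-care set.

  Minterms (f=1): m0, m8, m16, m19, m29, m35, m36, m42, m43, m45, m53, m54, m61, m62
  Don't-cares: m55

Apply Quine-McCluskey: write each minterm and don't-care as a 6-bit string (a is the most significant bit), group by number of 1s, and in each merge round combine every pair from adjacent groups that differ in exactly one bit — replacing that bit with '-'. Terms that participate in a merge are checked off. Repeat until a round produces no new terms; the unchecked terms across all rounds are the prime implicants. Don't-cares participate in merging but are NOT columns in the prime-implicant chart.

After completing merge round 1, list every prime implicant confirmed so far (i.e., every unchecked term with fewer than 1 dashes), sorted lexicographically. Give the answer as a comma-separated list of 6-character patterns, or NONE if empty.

010011, 100100

[col 0] 000000*, 001000*, 010000*, 010011, 011101*, 100011*, 100100, 101010*, 101011*, 101101*, 110101*, 110110*, 110111*, 111101*, 111110*
[col 1] -11101, 0-0000, 00-000, 1-1101, 10-011, 10101-, 11-101, 11-110, 1101-1, 11011-
Prime implicants: -11101, 0-0000, 00-000, 010011, 1-1101, 10-011, 100100, 10101-, 11-101, 11-110, 1101-1, 11011-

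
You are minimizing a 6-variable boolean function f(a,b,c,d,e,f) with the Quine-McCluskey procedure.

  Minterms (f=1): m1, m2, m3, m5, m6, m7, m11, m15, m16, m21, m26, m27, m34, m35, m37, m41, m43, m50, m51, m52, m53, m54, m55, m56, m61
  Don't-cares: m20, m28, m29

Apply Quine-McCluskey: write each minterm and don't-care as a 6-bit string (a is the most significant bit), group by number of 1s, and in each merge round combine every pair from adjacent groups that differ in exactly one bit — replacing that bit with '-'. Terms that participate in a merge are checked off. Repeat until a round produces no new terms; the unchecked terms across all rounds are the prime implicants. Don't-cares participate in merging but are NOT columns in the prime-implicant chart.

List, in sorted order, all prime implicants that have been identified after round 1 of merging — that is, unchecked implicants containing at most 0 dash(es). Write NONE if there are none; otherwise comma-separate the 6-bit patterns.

Round 0: 000001✓ 000010✓ 000011✓ 000101✓ 000110✓ 000111✓ 001011✓ 001111✓ 010000✓ 010100✓ 010101✓ 011010✓ 011011✓ 011100✓ 011101✓ 100010✓ 100011✓ 100101✓ 101001✓ 101011✓ 110010✓ 110011✓ 110100✓ 110101✓ 110110✓ 110111✓ 111000 111101✓
Round 1: -00010✓ -00011✓ -00101✓ -01011✓ -10100✓ -10101✓ -11101✓ 0-0101✓ 0-1011 00-011✓ 00-111✓ 000-01✓ 000-10✓ 000-11✓ 0000-1✓ 00001-✓ 0001-1✓ 00011-✓ 001-11✓ 01-100✓ 01-101✓ 010-00 01010-✓ 01101- 01110-✓ 1-0010✓ 1-0011✓ 1-0101✓ 10-011✓ 10001-✓ 1010-1 11-101✓ 110-10✓ 110-11✓ 11001-✓ 1101-0✓ 1101-1✓ 11010-✓ 11011-✓
Round 2: --0101 -0-011 -0001- -1-101 -1010- 00--11 000--1 000-1- 01-10- 1-001- 110-1- 1101--
PIs = {--0101, -0-011, -0001-, -1-101, -1010-, 0-1011, 00--11, 000--1, 000-1-, 01-10-, 010-00, 01101-, 1-001-, 1010-1, 110-1-, 1101--, 111000}

111000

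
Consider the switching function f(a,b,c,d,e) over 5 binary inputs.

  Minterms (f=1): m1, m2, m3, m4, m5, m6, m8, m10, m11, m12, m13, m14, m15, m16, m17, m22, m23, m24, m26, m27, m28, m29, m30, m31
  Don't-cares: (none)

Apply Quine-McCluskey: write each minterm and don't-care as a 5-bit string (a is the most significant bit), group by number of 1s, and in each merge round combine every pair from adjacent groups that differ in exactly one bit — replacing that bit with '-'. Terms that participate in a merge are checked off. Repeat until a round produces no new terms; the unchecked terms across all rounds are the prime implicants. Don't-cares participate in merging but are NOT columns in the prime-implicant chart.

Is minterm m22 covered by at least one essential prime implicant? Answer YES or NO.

YES

Round 0: 00001✓ 00010✓ 00011✓ 00100✓ 00101✓ 00110✓ 01000✓ 01010✓ 01011✓ 01100✓ 01101✓ 01110✓ 01111✓ 10000✓ 10001✓ 10110✓ 10111✓ 11000✓ 11010✓ 11011✓ 11100✓ 11101✓ 11110✓ 11111✓
Round 1: -0001 -0110✓ -1000✓ -1010✓ -1011✓ -1100✓ -1101✓ -1110✓ -1111✓ 0-010✓ 0-011✓ 0-100✓ 0-101✓ 0-110✓ 00-01 00-10✓ 000-1 0001-✓ 001-0✓ 0010-✓ 01-00✓ 01-10✓ 01-11✓ 010-0✓ 0101-✓ 011-0✓ 011-1✓ 0110-✓ 0111-✓ 1-000 1-110✓ 1-111✓ 1000- 1011-✓ 11-00✓ 11-10✓ 11-11✓ 110-0✓ 1101-✓ 111-0✓ 111-1✓ 1110-✓ 1111-✓
Round 2: --110 -1-00✓ -1-10✓ -1-11✓ -10-0✓ -101-✓ -11-0✓ -11-1✓ -110-✓ -111-✓ 0--10 0-01- 0-1-0 0-10- 01--0✓ 01-1-✓ 011--✓ 1-11- 11--0✓ 11-1-✓ 111--✓
Round 3: -1--0 -1-1- -11--
PIs = {--110, -0001, -1--0, -1-1-, -11--, 0--10, 0-01-, 0-1-0, 0-10-, 00-01, 000-1, 1-000, 1-11-, 1000-}
Coverage chart:
  m1: -0001,00-01,000-1
  m2: 0--10,0-01-
  m3: 0-01-,000-1
  m4: 0-1-0,0-10-
  m5: 0-10-,00-01
  m6: --110,0--10,0-1-0
  m8: -1--0 ←essential
  m10: -1--0,-1-1-,0--10,0-01-
  m11: -1-1-,0-01-
  m12: -1--0,-11--,0-1-0,0-10-
  m13: -11--,0-10-
  m14: --110,-1--0,-1-1-,-11--,0--10,0-1-0
  m15: -1-1-,-11--
  m16: 1-000,1000-
  m17: -0001,1000-
  m22: --110,1-11-
  m23: 1-11- ←essential
  m24: -1--0,1-000
  m26: -1--0,-1-1-
  m27: -1-1- ←essential
  m28: -1--0,-11--
  m29: -11-- ←essential
  m30: --110,-1--0,-1-1-,-11--,1-11-
  m31: -1-1-,-11--,1-11-
Essential: -1--0, -1-1-, -11--, 1-11-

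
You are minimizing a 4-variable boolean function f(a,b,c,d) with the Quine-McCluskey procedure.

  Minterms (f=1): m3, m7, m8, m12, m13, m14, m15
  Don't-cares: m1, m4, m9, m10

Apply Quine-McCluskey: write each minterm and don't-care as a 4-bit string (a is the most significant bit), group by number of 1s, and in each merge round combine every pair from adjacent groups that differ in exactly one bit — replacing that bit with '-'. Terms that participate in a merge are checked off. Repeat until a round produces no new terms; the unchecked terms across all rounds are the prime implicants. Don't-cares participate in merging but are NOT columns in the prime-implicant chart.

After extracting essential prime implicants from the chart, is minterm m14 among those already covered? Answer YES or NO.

NO

Round 0: 0001✓ 0011✓ 0100✓ 0111✓ 1000✓ 1001✓ 1010✓ 1100✓ 1101✓ 1110✓ 1111✓
Round 1: -001 -100 -111 0-11 00-1 1-00✓ 1-01✓ 1-10✓ 10-0✓ 100-✓ 11-0✓ 11-1✓ 110-✓ 111-✓
Round 2: 1--0 1-0- 11--
PIs = {-001, -100, -111, 0-11, 00-1, 1--0, 1-0-, 11--}
Coverage chart:
  m3: 0-11,00-1
  m7: -111,0-11
  m8: 1--0,1-0-
  m12: -100,1--0,1-0-,11--
  m13: 1-0-,11--
  m14: 1--0,11--
  m15: -111,11--
(no essential prime implicants)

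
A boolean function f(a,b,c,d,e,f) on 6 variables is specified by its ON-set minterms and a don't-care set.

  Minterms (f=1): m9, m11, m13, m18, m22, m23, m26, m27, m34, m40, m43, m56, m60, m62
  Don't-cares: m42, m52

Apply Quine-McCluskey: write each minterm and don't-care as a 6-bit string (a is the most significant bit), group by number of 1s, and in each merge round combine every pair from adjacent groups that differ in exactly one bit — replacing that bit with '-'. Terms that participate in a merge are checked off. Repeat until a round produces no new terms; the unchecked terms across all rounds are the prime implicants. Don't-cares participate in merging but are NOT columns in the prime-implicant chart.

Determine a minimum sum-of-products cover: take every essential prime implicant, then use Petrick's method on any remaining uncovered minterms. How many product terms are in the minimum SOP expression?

[col 0] 001001*, 001011*, 001101*, 010010*, 010110*, 010111*, 011010*, 011011*, 100010*, 101000*, 101010*, 101011*, 110100*, 111000*, 111100*, 111110*
[col 1] -01011, 0-1011, 001-01, 0010-1, 01-010, 010-10, 01011-, 01101-, 1-1000, 10-010, 1010-0, 10101-, 11-100, 111-00, 1111-0
Prime implicants: -01011, 0-1011, 001-01, 0010-1, 01-010, 010-10, 01011-, 01101-, 1-1000, 10-010, 1010-0, 10101-, 11-100, 111-00, 1111-0
PI chart (minterm → PIs covering it):
  9 | 001-01,0010-1
  11 | -01011,0-1011,0010-1
  13 | 001-01  (sole → essential)
  18 | 01-010,010-10
  22 | 010-10,01011-
  23 | 01011-  (sole → essential)
  26 | 01-010,01101-
  27 | 0-1011,01101-
  34 | 10-010  (sole → essential)
  40 | 1-1000,1010-0
  43 | -01011,10101-
  56 | 1-1000,111-00
  60 | 11-100,111-00,1111-0
  62 | 1111-0  (sole → essential)
Essential prime implicants: 001-01, 01011-, 10-010, 1111-0
Petrick residual → -01011, 0-1011, 01-010, 1-1000
Minimum SOP uses 8 PIs: b'cd'ef + a'cd'ef + a'b'ce'f + a'bd'ef' + a'bc'de + acd'e'f' + ab'd'ef' + abcdf'

8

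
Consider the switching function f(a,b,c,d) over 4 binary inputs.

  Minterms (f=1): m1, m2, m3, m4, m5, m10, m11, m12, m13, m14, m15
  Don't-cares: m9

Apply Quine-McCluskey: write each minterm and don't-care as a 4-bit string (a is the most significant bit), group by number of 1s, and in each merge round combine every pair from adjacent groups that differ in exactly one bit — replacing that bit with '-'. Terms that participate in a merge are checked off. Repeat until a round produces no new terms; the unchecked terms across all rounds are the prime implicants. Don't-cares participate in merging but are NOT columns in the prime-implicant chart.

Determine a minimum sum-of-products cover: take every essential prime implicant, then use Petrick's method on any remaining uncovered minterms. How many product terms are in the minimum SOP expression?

4

Round 0: 0001✓ 0010✓ 0011✓ 0100✓ 0101✓ 1001✓ 1010✓ 1011✓ 1100✓ 1101✓ 1110✓ 1111✓
Round 1: -001✓ -010✓ -011✓ -100✓ -101✓ 0-01✓ 00-1✓ 001-✓ 010-✓ 1-01✓ 1-10✓ 1-11✓ 10-1✓ 101-✓ 11-0✓ 11-1✓ 110-✓ 111-✓
Round 2: --01 -0-1 -01- -10- 1--1 1-1- 11--
PIs = {--01, -0-1, -01-, -10-, 1--1, 1-1-, 11--}
Coverage chart:
  m1: --01,-0-1
  m2: -01- ←essential
  m3: -0-1,-01-
  m4: -10- ←essential
  m5: --01,-10-
  m10: -01-,1-1-
  m11: -0-1,-01-,1--1,1-1-
  m12: -10-,11--
  m13: --01,-10-,1--1,11--
  m14: 1-1-,11--
  m15: 1--1,1-1-,11--
Essential: -01-, -10-
Petrick residual → --01, 1-1-
Min cover (4 terms): c'd + b'c + bc' + ac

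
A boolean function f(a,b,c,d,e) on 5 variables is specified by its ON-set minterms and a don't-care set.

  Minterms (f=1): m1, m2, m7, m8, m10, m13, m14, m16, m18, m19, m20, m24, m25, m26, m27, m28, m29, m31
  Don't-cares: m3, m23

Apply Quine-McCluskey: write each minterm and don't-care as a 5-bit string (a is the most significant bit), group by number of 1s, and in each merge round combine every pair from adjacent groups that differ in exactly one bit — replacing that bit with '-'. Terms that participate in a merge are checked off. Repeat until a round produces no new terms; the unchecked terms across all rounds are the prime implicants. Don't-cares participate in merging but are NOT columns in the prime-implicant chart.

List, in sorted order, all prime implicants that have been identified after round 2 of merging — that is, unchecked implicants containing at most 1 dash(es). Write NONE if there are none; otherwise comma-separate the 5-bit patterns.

-1101, 000-1, 01-10

[col 0] 00001*, 00010*, 00011*, 00111*, 01000*, 01010*, 01101*, 01110*, 10000*, 10010*, 10011*, 10100*, 10111*, 11000*, 11001*, 11010*, 11011*, 11100*, 11101*, 11111*
[col 1] -0010*, -0011*, -0111*, -1000*, -1010*, -1101, 0-010*, 00-11*, 000-1, 0001-*, 01-10, 010-0*, 1-000*, 1-010*, 1-011*, 1-100*, 1-111*, 10-00*, 10-11*, 100-0*, 1001-*, 11-00*, 11-01*, 11-11*, 110-0*, 110-1*, 1100-*, 1101-*, 111-1*, 1110-*
[col 2] --010, -0-11, -001-, -10-0, 1--00, 1--11, 1-0-0, 1-01-, 11--1, 11-0-, 110--
Prime implicants: --010, -0-11, -001-, -10-0, -1101, 000-1, 01-10, 1--00, 1--11, 1-0-0, 1-01-, 11--1, 11-0-, 110--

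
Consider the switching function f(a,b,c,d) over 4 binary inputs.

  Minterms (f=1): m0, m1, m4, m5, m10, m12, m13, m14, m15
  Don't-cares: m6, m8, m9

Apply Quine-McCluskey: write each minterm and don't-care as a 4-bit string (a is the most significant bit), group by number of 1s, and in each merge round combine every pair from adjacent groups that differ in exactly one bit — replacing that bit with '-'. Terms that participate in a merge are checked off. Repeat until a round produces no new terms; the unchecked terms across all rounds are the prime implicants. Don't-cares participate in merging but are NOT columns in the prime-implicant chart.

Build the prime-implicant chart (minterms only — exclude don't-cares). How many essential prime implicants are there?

3

[col 0] 0000*, 0001*, 0100*, 0101*, 0110*, 1000*, 1001*, 1010*, 1100*, 1101*, 1110*, 1111*
[col 1] -000*, -001*, -100*, -101*, -110*, 0-00*, 0-01*, 000-*, 01-0*, 010-*, 1-00*, 1-01*, 1-10*, 10-0*, 100-*, 11-0*, 11-1*, 110-*, 111-*
[col 2] --00*, --01*, -00-*, -1-0, -10-*, 0-0-*, 1--0, 1-0-*, 11--
[col 3] --0-
Prime implicants: --0-, -1-0, 1--0, 11--
PI chart (minterm → PIs covering it):
  0 | --0-  (sole → essential)
  1 | --0-  (sole → essential)
  4 | --0-,-1-0
  5 | --0-  (sole → essential)
  10 | 1--0  (sole → essential)
  12 | --0-,-1-0,1--0,11--
  13 | --0-,11--
  14 | -1-0,1--0,11--
  15 | 11--  (sole → essential)
Essential prime implicants: --0-, 1--0, 11--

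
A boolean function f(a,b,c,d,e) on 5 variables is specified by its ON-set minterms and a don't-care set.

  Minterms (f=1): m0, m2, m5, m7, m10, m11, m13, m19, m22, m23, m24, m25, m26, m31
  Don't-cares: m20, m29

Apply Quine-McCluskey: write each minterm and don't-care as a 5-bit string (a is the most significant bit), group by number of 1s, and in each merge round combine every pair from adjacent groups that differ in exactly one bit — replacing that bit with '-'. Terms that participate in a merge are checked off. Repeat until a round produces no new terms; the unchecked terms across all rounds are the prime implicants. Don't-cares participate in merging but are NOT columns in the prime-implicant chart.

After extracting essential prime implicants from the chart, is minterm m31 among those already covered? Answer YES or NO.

NO

size-2^0 implicants → 00000(✓)  00010(✓)  00101(✓)  00111(✓)  01010(✓)  01011(✓)  01101(✓)  10011(✓)  10100(✓)  10110(✓)  10111(✓)  11000(✓)  11001(✓)  11010(✓)  11101(✓)  11111(✓)
size-2^1 implicants → -0111  -1010  -1101  0-010  0-101  000-0  001-1  0101-  1-111  10-11  101-0  1011-  11-01  110-0  1100-  111-1
Unchecked terms (primes): -0111, -1010, -1101, 0-010, 0-101, 000-0, 001-1, 0101-, 1-111, 10-11, 101-0, 1011-, 11-01, 110-0, 1100-, 111-1
Minterm coverage:
  m0 ⊆ 000-0 [E]
  m2 ⊆ 0-010,000-0
  m5 ⊆ 0-101,001-1
  m7 ⊆ -0111,001-1
  m10 ⊆ -1010,0-010,0101-
  m11 ⊆ 0101- [E]
  m13 ⊆ -1101,0-101
  m19 ⊆ 10-11 [E]
  m22 ⊆ 101-0,1011-
  m23 ⊆ -0111,1-111,10-11,1011-
  m24 ⊆ 110-0,1100-
  m25 ⊆ 11-01,1100-
  m26 ⊆ -1010,110-0
  m31 ⊆ 1-111,111-1
E = {000-0, 0101-, 10-11}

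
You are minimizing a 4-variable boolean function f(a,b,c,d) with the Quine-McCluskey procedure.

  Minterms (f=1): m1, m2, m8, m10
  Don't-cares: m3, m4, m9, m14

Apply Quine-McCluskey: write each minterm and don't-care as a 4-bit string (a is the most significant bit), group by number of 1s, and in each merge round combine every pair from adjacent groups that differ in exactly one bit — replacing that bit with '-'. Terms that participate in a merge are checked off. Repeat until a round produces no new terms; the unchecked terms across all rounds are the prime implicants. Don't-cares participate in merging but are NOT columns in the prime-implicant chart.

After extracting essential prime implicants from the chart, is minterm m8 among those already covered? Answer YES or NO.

NO

[col 0] 0001*, 0010*, 0011*, 0100, 1000*, 1001*, 1010*, 1110*
[col 1] -001, -010, 00-1, 001-, 1-10, 10-0, 100-
Prime implicants: -001, -010, 00-1, 001-, 0100, 1-10, 10-0, 100-
PI chart (minterm → PIs covering it):
  1 | -001,00-1
  2 | -010,001-
  8 | 10-0,100-
  10 | -010,1-10,10-0
(no essential prime implicants)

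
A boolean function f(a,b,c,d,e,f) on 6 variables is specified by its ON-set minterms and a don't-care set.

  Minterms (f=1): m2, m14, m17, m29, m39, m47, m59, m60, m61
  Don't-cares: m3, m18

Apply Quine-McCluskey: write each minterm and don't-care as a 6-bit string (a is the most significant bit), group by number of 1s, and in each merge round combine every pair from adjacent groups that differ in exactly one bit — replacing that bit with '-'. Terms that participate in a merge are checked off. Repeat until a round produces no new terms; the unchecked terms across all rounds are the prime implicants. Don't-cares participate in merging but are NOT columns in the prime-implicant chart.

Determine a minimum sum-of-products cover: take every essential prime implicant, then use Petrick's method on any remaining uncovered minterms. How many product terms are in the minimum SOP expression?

7

[col 0] 000010*, 000011*, 001110, 010001, 010010*, 011101*, 100111*, 101111*, 111011, 111100*, 111101*
[col 1] -11101, 0-0010, 00001-, 10-111, 11110-
Prime implicants: -11101, 0-0010, 00001-, 001110, 010001, 10-111, 111011, 11110-
PI chart (minterm → PIs covering it):
  2 | 0-0010,00001-
  14 | 001110  (sole → essential)
  17 | 010001  (sole → essential)
  29 | -11101  (sole → essential)
  39 | 10-111  (sole → essential)
  47 | 10-111  (sole → essential)
  59 | 111011  (sole → essential)
  60 | 11110-  (sole → essential)
  61 | -11101,11110-
Essential prime implicants: -11101, 001110, 010001, 10-111, 111011, 11110-
Petrick residual → 0-0010
Minimum SOP uses 7 PIs: bcde'f + a'c'd'ef' + a'b'cdef' + a'bc'd'e'f + ab'def + abcd'ef + abcde'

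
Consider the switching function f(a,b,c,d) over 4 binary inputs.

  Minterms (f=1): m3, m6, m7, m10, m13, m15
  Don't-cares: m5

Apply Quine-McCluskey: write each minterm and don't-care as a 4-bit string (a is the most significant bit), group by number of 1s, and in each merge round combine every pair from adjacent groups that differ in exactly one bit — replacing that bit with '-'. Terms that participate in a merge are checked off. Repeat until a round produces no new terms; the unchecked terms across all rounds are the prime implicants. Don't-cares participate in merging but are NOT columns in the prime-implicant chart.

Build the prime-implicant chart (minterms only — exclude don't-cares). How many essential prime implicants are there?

[col 0] 0011*, 0101*, 0110*, 0111*, 1010, 1101*, 1111*
[col 1] -101*, -111*, 0-11, 01-1*, 011-, 11-1*
[col 2] -1-1
Prime implicants: -1-1, 0-11, 011-, 1010
PI chart (minterm → PIs covering it):
  3 | 0-11  (sole → essential)
  6 | 011-  (sole → essential)
  7 | -1-1,0-11,011-
  10 | 1010  (sole → essential)
  13 | -1-1  (sole → essential)
  15 | -1-1  (sole → essential)
Essential prime implicants: -1-1, 0-11, 011-, 1010

4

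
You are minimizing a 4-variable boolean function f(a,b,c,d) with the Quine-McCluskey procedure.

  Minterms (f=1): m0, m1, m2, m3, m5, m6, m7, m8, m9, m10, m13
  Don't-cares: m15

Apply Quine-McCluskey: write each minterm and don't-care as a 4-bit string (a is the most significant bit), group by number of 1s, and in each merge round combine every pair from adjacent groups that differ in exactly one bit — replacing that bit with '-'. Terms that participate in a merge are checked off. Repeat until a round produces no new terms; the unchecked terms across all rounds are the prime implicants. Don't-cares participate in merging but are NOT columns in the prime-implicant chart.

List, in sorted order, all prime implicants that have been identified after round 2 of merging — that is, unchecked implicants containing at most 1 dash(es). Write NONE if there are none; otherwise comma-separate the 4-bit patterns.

size-2^0 implicants → 0000(✓)  0001(✓)  0010(✓)  0011(✓)  0101(✓)  0110(✓)  0111(✓)  1000(✓)  1001(✓)  1010(✓)  1101(✓)  1111(✓)
size-2^1 implicants → -000(✓)  -001(✓)  -010(✓)  -101(✓)  -111(✓)  0-01(✓)  0-10(✓)  0-11(✓)  00-0(✓)  00-1(✓)  000-(✓)  001-(✓)  01-1(✓)  011-(✓)  1-01(✓)  10-0(✓)  100-(✓)  11-1(✓)
size-2^2 implicants → --01  -0-0  -00-  -1-1  0--1  0-1-  00--
Unchecked terms (primes): --01, -0-0, -00-, -1-1, 0--1, 0-1-, 00--

NONE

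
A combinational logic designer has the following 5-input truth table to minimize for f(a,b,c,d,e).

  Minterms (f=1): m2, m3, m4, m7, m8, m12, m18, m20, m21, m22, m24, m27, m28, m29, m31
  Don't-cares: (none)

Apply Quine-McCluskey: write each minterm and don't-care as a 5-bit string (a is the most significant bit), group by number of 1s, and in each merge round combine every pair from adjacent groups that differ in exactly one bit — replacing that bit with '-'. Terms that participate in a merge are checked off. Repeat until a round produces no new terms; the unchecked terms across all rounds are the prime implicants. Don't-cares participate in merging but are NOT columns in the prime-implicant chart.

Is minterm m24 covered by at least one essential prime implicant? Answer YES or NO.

size-2^0 implicants → 00010(✓)  00011(✓)  00100(✓)  00111(✓)  01000(✓)  01100(✓)  10010(✓)  10100(✓)  10101(✓)  10110(✓)  11000(✓)  11011(✓)  11100(✓)  11101(✓)  11111(✓)
size-2^1 implicants → -0010  -0100(✓)  -1000(✓)  -1100(✓)  0-100(✓)  00-11  0001-  01-00(✓)  1-100(✓)  1-101(✓)  10-10  101-0  1010-(✓)  11-00(✓)  11-11  111-1  1110-(✓)
size-2^2 implicants → --100  -1-00  1-10-
Unchecked terms (primes): --100, -0010, -1-00, 00-11, 0001-, 1-10-, 10-10, 101-0, 11-11, 111-1
Minterm coverage:
  m2 ⊆ -0010,0001-
  m3 ⊆ 00-11,0001-
  m4 ⊆ --100 [E]
  m7 ⊆ 00-11 [E]
  m8 ⊆ -1-00 [E]
  m12 ⊆ --100,-1-00
  m18 ⊆ -0010,10-10
  m20 ⊆ --100,1-10-,101-0
  m21 ⊆ 1-10- [E]
  m22 ⊆ 10-10,101-0
  m24 ⊆ -1-00 [E]
  m27 ⊆ 11-11 [E]
  m28 ⊆ --100,-1-00,1-10-
  m29 ⊆ 1-10-,111-1
  m31 ⊆ 11-11,111-1
E = {--100, -1-00, 00-11, 1-10-, 11-11}

YES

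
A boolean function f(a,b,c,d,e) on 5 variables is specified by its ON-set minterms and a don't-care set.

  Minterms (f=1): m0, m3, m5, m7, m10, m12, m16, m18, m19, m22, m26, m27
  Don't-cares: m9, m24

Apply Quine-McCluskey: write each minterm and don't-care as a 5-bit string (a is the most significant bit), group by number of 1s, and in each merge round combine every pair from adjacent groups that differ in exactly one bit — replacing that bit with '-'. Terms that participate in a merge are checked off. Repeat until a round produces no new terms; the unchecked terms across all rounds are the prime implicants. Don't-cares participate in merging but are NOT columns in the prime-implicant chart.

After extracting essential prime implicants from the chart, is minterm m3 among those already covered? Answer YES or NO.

NO

size-2^0 implicants → 00000(✓)  00011(✓)  00101(✓)  00111(✓)  01001  01010(✓)  01100  10000(✓)  10010(✓)  10011(✓)  10110(✓)  11000(✓)  11010(✓)  11011(✓)
size-2^1 implicants → -0000  -0011  -1010  00-11  001-1  1-000(✓)  1-010(✓)  1-011(✓)  10-10  100-0(✓)  1001-(✓)  110-0(✓)  1101-(✓)
size-2^2 implicants → 1-0-0  1-01-
Unchecked terms (primes): -0000, -0011, -1010, 00-11, 001-1, 01001, 01100, 1-0-0, 1-01-, 10-10
Minterm coverage:
  m0 ⊆ -0000 [E]
  m3 ⊆ -0011,00-11
  m5 ⊆ 001-1 [E]
  m7 ⊆ 00-11,001-1
  m10 ⊆ -1010 [E]
  m12 ⊆ 01100 [E]
  m16 ⊆ -0000,1-0-0
  m18 ⊆ 1-0-0,1-01-,10-10
  m19 ⊆ -0011,1-01-
  m22 ⊆ 10-10 [E]
  m26 ⊆ -1010,1-0-0,1-01-
  m27 ⊆ 1-01- [E]
E = {-0000, -1010, 001-1, 01100, 1-01-, 10-10}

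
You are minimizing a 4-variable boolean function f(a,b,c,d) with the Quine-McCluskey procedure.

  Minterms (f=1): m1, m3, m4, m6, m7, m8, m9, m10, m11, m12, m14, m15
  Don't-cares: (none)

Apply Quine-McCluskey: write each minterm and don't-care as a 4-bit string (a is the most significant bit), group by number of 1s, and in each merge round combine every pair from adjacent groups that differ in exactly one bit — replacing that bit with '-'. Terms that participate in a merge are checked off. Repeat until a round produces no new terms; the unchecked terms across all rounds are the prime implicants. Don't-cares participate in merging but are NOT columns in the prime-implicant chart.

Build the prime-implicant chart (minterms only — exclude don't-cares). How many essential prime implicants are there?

2

[col 0] 0001*, 0011*, 0100*, 0110*, 0111*, 1000*, 1001*, 1010*, 1011*, 1100*, 1110*, 1111*
[col 1] -001*, -011*, -100*, -110*, -111*, 0-11*, 00-1*, 01-0*, 011-*, 1-00*, 1-10*, 1-11*, 10-0*, 10-1*, 100-*, 101-*, 11-0*, 111-*
[col 2] --11, -0-1, -1-0, -11-, 1--0, 1-1-, 10--
Prime implicants: --11, -0-1, -1-0, -11-, 1--0, 1-1-, 10--
PI chart (minterm → PIs covering it):
  1 | -0-1  (sole → essential)
  3 | --11,-0-1
  4 | -1-0  (sole → essential)
  6 | -1-0,-11-
  7 | --11,-11-
  8 | 1--0,10--
  9 | -0-1,10--
  10 | 1--0,1-1-,10--
  11 | --11,-0-1,1-1-,10--
  12 | -1-0,1--0
  14 | -1-0,-11-,1--0,1-1-
  15 | --11,-11-,1-1-
Essential prime implicants: -0-1, -1-0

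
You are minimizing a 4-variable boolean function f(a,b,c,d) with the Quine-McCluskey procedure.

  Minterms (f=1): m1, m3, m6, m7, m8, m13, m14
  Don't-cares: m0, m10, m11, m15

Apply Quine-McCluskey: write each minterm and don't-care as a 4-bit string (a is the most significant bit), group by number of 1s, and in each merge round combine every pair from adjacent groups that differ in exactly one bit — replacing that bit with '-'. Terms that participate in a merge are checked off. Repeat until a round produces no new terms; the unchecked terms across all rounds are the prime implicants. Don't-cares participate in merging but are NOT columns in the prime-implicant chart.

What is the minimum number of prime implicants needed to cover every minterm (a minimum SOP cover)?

4

size-2^0 implicants → 0000(✓)  0001(✓)  0011(✓)  0110(✓)  0111(✓)  1000(✓)  1010(✓)  1011(✓)  1101(✓)  1110(✓)  1111(✓)
size-2^1 implicants → -000  -011(✓)  -110(✓)  -111(✓)  0-11(✓)  00-1  000-  011-(✓)  1-10(✓)  1-11(✓)  10-0  101-(✓)  11-1  111-(✓)
size-2^2 implicants → --11  -11-  1-1-
Unchecked terms (primes): --11, -000, -11-, 00-1, 000-, 1-1-, 10-0, 11-1
Minterm coverage:
  m1 ⊆ 00-1,000-
  m3 ⊆ --11,00-1
  m6 ⊆ -11- [E]
  m7 ⊆ --11,-11-
  m8 ⊆ -000,10-0
  m13 ⊆ 11-1 [E]
  m14 ⊆ -11-,1-1-
E = {-11-, 11-1}
Petrick residual → -000, 00-1
Cover = b'c'd' + bc + a'b'd + abd  |cover|=4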